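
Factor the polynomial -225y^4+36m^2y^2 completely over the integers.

9y^2(2m+5y)(2m-5y)

Factor out 9y^2, leaving 4m^2-25y^2, which is a difference of two squares.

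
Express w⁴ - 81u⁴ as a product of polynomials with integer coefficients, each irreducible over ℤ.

(w)⁴ − (3u)⁴ = ((w)² − (3u)²)((w)² + (3u)²); the first factor splits again, the second (w² + 9u²) is irreducible.

(w - 3u)(w + 3u)(w² + 9u²)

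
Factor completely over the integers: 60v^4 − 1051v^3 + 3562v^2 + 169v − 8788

(3v + 4)(4v − 13)(5v − 13)(v − 13)

By the rational root theorem, v = 13/5 is a root, giving the factor (5v − 13) and quotient 12v^3 − 179v^2 + 247v + 676.
Then v = 13/4 is a root, giving the factor (4v − 13) and quotient 3v^2 − 35v − 52.
The remaining quadratic factors as (3v + 4)(v − 13).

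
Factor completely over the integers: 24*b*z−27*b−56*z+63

Group as (24*b*z−27*b) + (−56*z+63) = 3*b*(8*z−9) − 7*(8*z−9).
Both groups share the factor (8*z−9).

(3*b−7)*(8*z−9)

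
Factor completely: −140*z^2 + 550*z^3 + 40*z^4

10*z^2*(4*z − 1)*(z + 14)

Pull out the common factor 10*z^2, then factor the remaining trinomial.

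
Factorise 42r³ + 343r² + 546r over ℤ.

7r(6r + 13)(r + 6)

Pull out the common factor 7r, then factor the remaining trinomial.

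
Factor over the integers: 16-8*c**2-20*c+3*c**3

Testing divisors of the constant over divisors of the leading coefficient, c = 4 is a root, so (c-4) divides it; the quotient is 3*c**2+4*c-4.
The remaining quadratic factors as (3*c-2)(c+2).

(3*c-2)*(c+2)*(c-4)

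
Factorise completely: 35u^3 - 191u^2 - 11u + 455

(5u + 7)(7u - 13)(u - 5)

Trying the rational-root candidates, u = -7/5 is a root, giving the factor (5u + 7) and quotient 7u^2 - 48u + 65.
The remaining quadratic factors as (u - 5)(7u - 13).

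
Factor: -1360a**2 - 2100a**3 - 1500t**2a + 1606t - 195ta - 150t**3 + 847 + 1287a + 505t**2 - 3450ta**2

Group: 2t(-75t**2 - 225ta - 160t - 150a**2 - 215a - 77) + (14a - 11)(-75t**2 - 225ta - 160t - 150a**2 - 215a - 77); both groups contain (-75t**2 - 225ta - 160t - 150a**2 - 215a - 77), so (2t + 14a - 11) is a factor with cofactor -75t**2 - 225ta - 160t - 150a**2 - 215a - 77.
The cofactor groups again: -75t**2 - 225ta - 160t - 150a**2 - 215a - 77 = -15t(5t + 10a + 7) + (-15a - 11)(5t + 10a + 7); both groups contain (5t + 10a + 7), giving -(15t + 15a + 11)(5t + 10a + 7).

-(5t + 10a + 7)(2t + 14a - 11)(15t + 15a + 11)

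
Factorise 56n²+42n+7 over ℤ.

Pull out the common factor 7, then factor the remaining trinomial.

7(2n+1)(4n+1)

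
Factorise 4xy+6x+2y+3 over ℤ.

(2x+1)(2y+3)

Group as (4xy+6x) + (2y+3) = 2x(2y+3) + (2y+3).
Both groups share the factor (2y+3).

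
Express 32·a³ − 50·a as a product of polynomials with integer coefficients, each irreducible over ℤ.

Factor out 2·a, leaving 16·a² − 25, which is a difference of two squares.

2·a·(4·a + 5)·(4·a − 5)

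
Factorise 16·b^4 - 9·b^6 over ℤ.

Factor out b^4 first: what remains is -9·b^2 + 16.
Recognize a difference of squares with the parts 4 and 3·b.

-b^4·(3·b + 4)·(3·b - 4)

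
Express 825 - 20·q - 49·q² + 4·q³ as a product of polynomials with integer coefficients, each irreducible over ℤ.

(4·q + 15)·(q - 11)·(q - 5)

Testing divisors of the constant over divisors of the leading coefficient, q = -15/4 is a root, so (4·q + 15) is a factor; dividing leaves q² - 16·q + 55.
The remaining quadratic factors as (q - 11)(q - 5).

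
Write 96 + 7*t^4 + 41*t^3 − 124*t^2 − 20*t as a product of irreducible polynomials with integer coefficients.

(7*t + 6)*(t + 8)*(t − 1)*(t − 2)

Trying the rational-root candidates, t = −8 is a root, giving the factor (t + 8) and quotient 7*t^3 − 15*t^2 − 4*t + 12.
Then t = −6/7 is a root, so (7*t + 6) is a factor; dividing leaves t^2 − 3*t + 2.
The remaining quadratic factors as (t − 2)(t − 1).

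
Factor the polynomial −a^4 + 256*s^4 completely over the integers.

(4*s − a)*(4*s + a)*(16*s^2 + a^2)

(4*s)⁴ − (a)⁴ = ((4*s)² − (a)²)((4*s)² + (a)²); the first factor splits again, the second (16*s^2 + a^2) is irreducible.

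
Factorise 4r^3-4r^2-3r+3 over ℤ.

(r-1)(4r^2-3)

Group as (4r^3-3r) + (-4r^2+3) = r(4r^2-3) - (4r^2-3).
Both groups share the factor (4r^2-3).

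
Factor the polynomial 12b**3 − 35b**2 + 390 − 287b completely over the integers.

(3b + 13)(4b − 5)(b − 6)

By the rational root theorem, b = 6 is a root, so (b − 6) is a factor; dividing leaves 12b**2 + 37b − 65.
The remaining quadratic factors as (3b + 13)(4b − 5).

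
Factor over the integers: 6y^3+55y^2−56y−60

Among the possible rational roots, y = −2/3 is a root, so (3y+2) divides it; the quotient is 2y^2+17y−30.
The remaining quadratic factors as (y+10)(2y−3).

(2y−3)(3y+2)(y+10)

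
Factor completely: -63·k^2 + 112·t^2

7·(4·t - 3·k)·(4·t + 3·k)

Factor out 7, leaving 16·t^2 - 9·k^2, which is a difference of two squares.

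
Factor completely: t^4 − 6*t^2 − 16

Substitute u = t^2 to get a quadratic in u, then factor.
t^2 − 8 is irreducible over ℤ (8 is not a perfect square).
t^2 + 2 is irreducible over ℤ (always positive, so no real roots).

(t^2 + 2)*(t^2 − 8)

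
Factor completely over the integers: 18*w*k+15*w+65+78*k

(3*w+13)*(6*k+5)

Group as (18*w*k+15*w) + (78*k+65) = 3*w*(6*k+5) + 13*(6*k+5).
Both groups share the factor (6*k+5).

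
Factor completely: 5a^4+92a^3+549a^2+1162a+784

(5a+7)(a+2)(a+7)(a+8)

Among the possible rational roots, a = -2 is a root, so (a+2) divides it; the quotient is 5a^3+82a^2+385a+392.
Continuing, a = -8 is a root, so (a+8) divides it; the quotient is 5a^2+42a+49.
The remaining quadratic factors as (5a+7)(a+7).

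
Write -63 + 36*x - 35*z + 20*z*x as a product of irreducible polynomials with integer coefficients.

(4*x - 7)*(5*z + 9)

Group as (20*z*x - 35*z) + (36*x - 63) = 5*z*(4*x - 7) + 9*(4*x - 7).
Both groups share the factor (4*x - 7).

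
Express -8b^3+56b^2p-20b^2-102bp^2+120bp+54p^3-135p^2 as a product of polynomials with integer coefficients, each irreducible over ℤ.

-(2b-2p+5)(2b-3p)(2b-9p)

Group: 2b(-4b^2+24bp-27p^2) + (-2p+5)(-4b^2+24bp-27p^2); both groups contain (-4b^2+24bp-27p^2), so (2b-2p+5) is a factor with cofactor -4b^2+24bp-27p^2.
The cofactor groups again: -4b^2+24bp-27p^2 = -2b(2b-3p) + 9p(2b-3p); both groups contain (2b-3p), giving -(2b-9p)(2b-3p).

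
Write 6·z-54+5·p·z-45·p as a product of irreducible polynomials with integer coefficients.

Group as (5·p·z-45·p) + (6·z-54) = 5·p·(z-9) + 6·(z-9).
Both groups share the factor (z-9).

(5·p+6)·(z-9)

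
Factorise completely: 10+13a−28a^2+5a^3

Testing divisors of the constant over divisors of the leading coefficient, a = 1 is a root, so (a−1) is a factor; dividing leaves 5a^2−23a−10.
The remaining quadratic factors as (a−5)(5a+2).

(5a+2)(a−1)(a−5)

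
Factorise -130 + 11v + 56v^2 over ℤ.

Need a pair with product 56·(-130) = -7280 and sum 11: that's 91 and -80.
Split the middle term: 56v^2 + 91v - 80v - 130 = 7v(8v + 13) - 10(8v + 13).

(7v - 10)(8v + 13)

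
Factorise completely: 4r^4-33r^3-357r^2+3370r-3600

(4r-5)(r+10)(r-8)(r-9)

Testing divisors of the constant over divisors of the leading coefficient, r = 8 is a root, so (r-8) is a factor; dividing leaves 4r^3-r^2-365r+450.
Next, r = -10 is a root, so (r+10) divides it; the quotient is 4r^2-41r+45.
The remaining quadratic factors as (r-9)(4r-5).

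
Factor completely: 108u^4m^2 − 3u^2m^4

3m^2u^2(6u − m)(6u + m)

Factor out 3u^2m^2, leaving 36u^2 − m^2, which is a difference of two squares.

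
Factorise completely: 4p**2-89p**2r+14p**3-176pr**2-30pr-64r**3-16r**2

(2p+r)(7p+8r+2)(p-8r)

Group: p(14p**2+23pr+4p+8r**2+2r) - 8r(14p**2+23pr+4p+8r**2+2r); both groups contain (14p**2+23pr+4p+8r**2+2r), so (p-8r) is a factor with cofactor 14p**2+23pr+4p+8r**2+2r.
The cofactor groups again: 14p**2+23pr+4p+8r**2+2r = 2p(7p+8r+2) + r(7p+8r+2); both groups contain (7p+8r+2), giving (2p+r)(7p+8r+2).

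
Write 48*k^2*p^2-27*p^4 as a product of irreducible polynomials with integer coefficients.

Every term has a factor of 3*p^2. Then 16*k^2-9*p^2 = (4*k)² − (3*p)².

3*p^2*(4*k+3*p)*(4*k-3*p)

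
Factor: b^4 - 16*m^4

(b)⁴ − (2*m)⁴ = ((b)² − (2*m)²)((b)² + (2*m)²); the first factor splits again, the second (b^2 + 4*m^2) is irreducible.

(b + 2*m)*(b - 2*m)*(b^2 + 4*m^2)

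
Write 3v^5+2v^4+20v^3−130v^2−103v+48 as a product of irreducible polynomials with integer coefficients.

By the rational root theorem, v = 1/3 is a root, so (3v−1) is a factor; dividing leaves v^4+v^3+7v^2−41v−48.
Next, v = −1 is a root, giving the factor (v+1) and quotient v^3+7v−48.
Next, v = 3 is a root, so (v−3) is a factor; dividing leaves v^2+3v+16.
The quadratic v^2+3v+16 has discriminant −55 < 0 and is irreducible over ℤ.

(3v−1)(v+1)(v−3)(v^2+3v+16)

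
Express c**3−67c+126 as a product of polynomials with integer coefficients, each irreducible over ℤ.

(c+9)(c−2)(c−7)

Among the possible rational roots, c = 7 is a root, giving the factor (c−7) and quotient c**2+7c−18.
The remaining quadratic factors as (c+9)(c−2).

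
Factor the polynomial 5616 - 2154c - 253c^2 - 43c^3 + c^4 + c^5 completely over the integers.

By the rational root theorem, c = 2 is a root, so (c - 2) is a factor; dividing leaves c^4 + 3c^3 - 37c^2 - 327c - 2808.
Continuing, c = -8 is a root, so (c + 8) is a factor; dividing leaves c^3 - 5c^2 + 3c - 351.
Continuing, c = 9 is a root, giving the factor (c - 9) and quotient c^2 + 4c + 39.
The quadratic c^2 + 4c + 39 has discriminant -140 < 0 and is irreducible over ℤ.

(c + 8)(c - 2)(c - 9)(c^2 + 4c + 39)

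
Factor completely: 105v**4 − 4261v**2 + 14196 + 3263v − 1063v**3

(3v + 7)(5v + 12)(7v − 13)(v − 13)

Testing divisors of the constant over divisors of the leading coefficient, v = 13 is a root, so (v − 13) divides it; the quotient is 105v**3 + 302v**2 − 335v − 1092.
Continuing, v = 13/7 is a root, giving the factor (7v − 13) and quotient 15v**2 + 71v + 84.
The remaining quadratic factors as (5v + 12)(3v + 7).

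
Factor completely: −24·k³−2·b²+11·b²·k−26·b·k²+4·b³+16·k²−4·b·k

Group: b·(4·b²−5·b·k−2·b−6·k²+4·k) + 4·k·(4·b²−5·b·k−2·b−6·k²+4·k); both groups contain (4·b²−5·b·k−2·b−6·k²+4·k), so (b+4·k) is a factor with cofactor 4·b²−5·b·k−2·b−6·k²+4·k.
The cofactor groups again: 4·b²−5·b·k−2·b−6·k²+4·k = 4·b·(b−2·k) + (3·k−2)·(b−2·k); both groups contain (b−2·k), giving (4·b+3·k−2)·(b−2·k).

(4·b+3·k−2)·(b+4·k)·(b−2·k)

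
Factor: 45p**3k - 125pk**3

5kp(3p - 5k)(3p + 5k)

Every term has a factor of 5pk. Then 9p**2 - 25k**2 = (3p)² − (5k)².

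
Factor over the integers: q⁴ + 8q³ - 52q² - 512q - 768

Among the possible rational roots, q = -8 is a root, so (q + 8) divides it; the quotient is q³ - 52q - 96.
Next, q = -2 is a root, so (q + 2) divides it; the quotient is q² - 2q - 48.
The remaining quadratic factors as (q + 6)(q - 8).

(q + 2)(q + 6)(q + 8)(q - 8)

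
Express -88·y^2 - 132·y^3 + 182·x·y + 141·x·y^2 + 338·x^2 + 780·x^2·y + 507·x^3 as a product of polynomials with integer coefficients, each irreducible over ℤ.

(13·x + 11·y)·(13·x - 4·y)·(3·x + 3·y + 2)

Group: 13·x·(39·x^2 + 27·x·y + 26·x - 12·y^2 - 8·y) + 11·y·(39·x^2 + 27·x·y + 26·x - 12·y^2 - 8·y); both groups contain (39·x^2 + 27·x·y + 26·x - 12·y^2 - 8·y), so (13·x + 11·y) is a factor with cofactor 39·x^2 + 27·x·y + 26·x - 12·y^2 - 8·y.
The cofactor groups again: 39·x^2 + 27·x·y + 26·x - 12·y^2 - 8·y = 13·x·(3·x + 3·y + 2) - 4·y·(3·x + 3·y + 2); both groups contain (3·x + 3·y + 2), giving (13·x - 4·y)·(3·x + 3·y + 2).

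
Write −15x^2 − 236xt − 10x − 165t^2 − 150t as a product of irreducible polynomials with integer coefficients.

Group: −x(15x + 11t + 10) − 15t(15x + 11t + 10); both groups contain (15x + 11t + 10).

−(15x + 11t + 10)(x + 15t)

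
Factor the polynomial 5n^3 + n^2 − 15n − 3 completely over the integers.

Group as (5n^3 − 15n) + (n^2 − 3) = 5n(n^2 − 3) + (n^2 − 3).
Both groups share the factor (n^2 − 3).

(5n + 1)(n^2 − 3)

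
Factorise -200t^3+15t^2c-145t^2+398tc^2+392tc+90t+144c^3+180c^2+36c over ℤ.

Group: 5t(-40t^2-61tc-45t-18c^2-18c) + (-8c-2)(-40t^2-61tc-45t-18c^2-18c); both groups contain (-40t^2-61tc-45t-18c^2-18c), so (5t-8c-2) is a factor with cofactor -40t^2-61tc-45t-18c^2-18c.
The cofactor groups again: -40t^2-61tc-45t-18c^2-18c = -5t(8t+9c+9) - 2c(8t+9c+9); both groups contain (8t+9c+9), giving -(5t+2c)(8t+9c+9).

-(5t-8c-2)(5t+2c)(8t+9c+9)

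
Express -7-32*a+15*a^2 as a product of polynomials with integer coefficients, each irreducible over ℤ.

Need a pair with product 15·(-7) = -105 and sum -32: that's 3 and -35.
Split the middle term: 15*a^2+3*a - 35*a-7 = 3*a*(5*a+1) - 7*(5*a+1).

(3*a-7)*(5*a+1)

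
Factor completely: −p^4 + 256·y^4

(4·y − p)·(4·y + p)·(16·y^2 + p^2)

(4·y)⁴ − (p)⁴ = ((4·y)² − (p)²)((4·y)² + (p)²); the first factor splits again, the second (16·y^2 + p^2) is irreducible.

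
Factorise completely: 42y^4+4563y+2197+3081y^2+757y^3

By the rational root theorem, y = −13/6 is a root, so (6y+13) is a factor; dividing leaves 7y^3+111y^2+273y+169.
Continuing, y = −13 is a root, so (y+13) is a factor; dividing leaves 7y^2+20y+13.
The remaining quadratic factors as (7y+13)(y+1).

(6y+13)(7y+13)(y+1)(y+13)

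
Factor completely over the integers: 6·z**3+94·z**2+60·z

Pull out the common factor 2·z, then factor the remaining trinomial.

2·z·(3·z+2)·(z+15)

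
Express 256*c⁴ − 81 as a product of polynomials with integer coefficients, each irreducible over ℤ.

(4*c + 3)*(4*c − 3)*(16*c² + 9)

Difference of squares twice: with A = 4*c and B = 3, A⁴ − B⁴ = (A² − B²)(A² + B²), and A² − B² factors again.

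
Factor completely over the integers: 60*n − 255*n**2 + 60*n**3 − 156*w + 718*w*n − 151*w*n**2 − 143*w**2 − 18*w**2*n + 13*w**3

(w − 4*n + 1)*(13*w − 5*n)*(w + 3*n − 12)

Group: w*(13*w**2 + 34*w*n − 156*w − 15*n**2 + 60*n) + (−4*n + 1)*(13*w**2 + 34*w*n − 156*w − 15*n**2 + 60*n); both groups contain (13*w**2 + 34*w*n − 156*w − 15*n**2 + 60*n), so (w − 4*n + 1) is a factor with cofactor 13*w**2 + 34*w*n − 156*w − 15*n**2 + 60*n.
The cofactor groups again: 13*w**2 + 34*w*n − 156*w − 15*n**2 + 60*n = w*(13*w − 5*n) + (3*n − 12)*(13*w − 5*n); both groups contain (13*w − 5*n), giving (w + 3*n − 12)*(13*w − 5*n).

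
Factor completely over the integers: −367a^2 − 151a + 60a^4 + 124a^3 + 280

By the rational root theorem, a = 5/6 is a root, so (6a − 5) is a factor; dividing leaves 10a^3 + 29a^2 − 37a − 56.
Next, a = −1 is a root, so (a + 1) divides it; the quotient is 10a^2 + 19a − 56.
The remaining quadratic factors as (5a − 8)(2a + 7).

(2a + 7)(5a − 8)(6a − 5)(a + 1)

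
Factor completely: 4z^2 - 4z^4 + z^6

z^2(z^2 - 2)^2

Pull out the common factor z^2, leaving z^4 - 4z^2 + 4.
Recognize a perfect-square trinomial with the parts 2 and z^2.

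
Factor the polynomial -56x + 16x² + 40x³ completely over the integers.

8x(5x + 7)(x - 1)

Pull out the common factor 8x, then factor the remaining trinomial.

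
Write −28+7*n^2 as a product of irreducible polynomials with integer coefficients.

7*(n+2)*(n−2)

Pull out the common factor 7; n^2−4 is a difference of squares.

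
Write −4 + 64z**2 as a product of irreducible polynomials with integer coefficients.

Factor out 4, leaving 16z**2 − 1, which is a difference of two squares.

4(4z + 1)(4z − 1)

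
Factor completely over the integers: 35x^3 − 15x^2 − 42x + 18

(7x − 3)(5x^2 − 6)

Group as (35x^3 − 42x) + (−15x^2 + 18) = 7x(5x^2 − 6) − 3(5x^2 − 6).
Both groups share the factor (5x^2 − 6).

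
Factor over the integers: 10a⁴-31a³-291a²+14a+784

(2a+7)(5a-8)(a+2)(a-7)

Among the possible rational roots, a = -7/2 is a root, giving the factor (2a+7) and quotient 5a³-33a²-30a+112.
Next, a = 7 is a root, so (a-7) is a factor; dividing leaves 5a²+2a-16.
The remaining quadratic factors as (5a-8)(a+2).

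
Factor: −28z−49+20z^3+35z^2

(4z+7)(5z^2−7)

Group as (20z^3−28z) + (35z^2−49) = 4z(5z^2−7) + 7(5z^2−7).
Both groups share the factor (5z^2−7).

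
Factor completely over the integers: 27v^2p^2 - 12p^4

3p^2(3v - 2p)(3v + 2p)

Every term has a factor of 3p^2. Then 9v^2 - 4p^2 = (3v)² − (2p)².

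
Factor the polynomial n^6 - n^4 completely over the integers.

Factor out n^4 first: what remains is n^2 - 1.
Recognize a difference of squares with the parts n and 1.

n^4(n + 1)(n - 1)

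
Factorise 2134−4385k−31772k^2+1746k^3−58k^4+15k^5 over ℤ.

Among the possible rational roots, k = 11 is a root, giving the factor (k−11) and quotient 15k^4+107k^3+2923k^2+381k−194.
Continuing, k = −1/3 is a root, so (3k+1) is a factor; dividing leaves 5k^3+34k^2+963k−194.
Then k = 1/5 is a root, so (5k−1) divides it; the quotient is k^2+7k+194.
The quadratic k^2+7k+194 has discriminant −727 < 0 and is irreducible over ℤ.

(3k+1)(5k−1)(k−11)(k^2+7k+194)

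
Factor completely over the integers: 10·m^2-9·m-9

(2·m-3)·(5·m+3)

Need a pair with product 10·(-9) = -90 and sum -9: that's -15 and 6.
Split the middle term: 10·m^2-15·m + 6·m-9 = 5·m·(2·m-3) + 3·(2·m-3).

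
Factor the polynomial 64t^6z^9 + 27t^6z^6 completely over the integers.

t^6z^6(4z + 3)(16z^2 - 12z + 9)

Every term has a factor of t^6z^6; factoring it out leaves 64z^3 + 27.
Recognize a sum of cubes with the parts 4z and 3.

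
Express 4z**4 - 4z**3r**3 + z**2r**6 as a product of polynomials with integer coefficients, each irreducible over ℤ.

Every term has a factor of z**2; factoring it out leaves 4z**2 - 4zr**3 + r**6.
Recognize a perfect-square trinomial with the parts 2z and r**3.

z**2(2z - r**3)**2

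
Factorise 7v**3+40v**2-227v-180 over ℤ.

Trying the rational-root candidates, v = -9 is a root, so (v+9) is a factor; dividing leaves 7v**2-23v-20.
The remaining quadratic factors as (v-4)(7v+5).

(7v+5)(v+9)(v-4)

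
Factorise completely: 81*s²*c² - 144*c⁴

9*c²*(3*s - 4*c)*(3*s + 4*c)

Every term has a factor of 9*c². Then 9*s² - 16*c² = (3*s)² − (4*c)².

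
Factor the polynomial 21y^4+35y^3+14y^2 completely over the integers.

Pull out the common factor 7y^2, then factor the remaining trinomial.

7y^2(3y+2)(y+1)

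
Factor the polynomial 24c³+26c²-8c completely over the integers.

2c(3c+4)(4c-1)

Pull out the common factor 2c, then factor the remaining trinomial.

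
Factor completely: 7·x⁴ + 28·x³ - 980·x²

Pull out the common factor 7·x², then factor the remaining trinomial.

7·x²·(x + 14)·(x - 10)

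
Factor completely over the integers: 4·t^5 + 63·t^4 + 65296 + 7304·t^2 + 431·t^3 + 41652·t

Among the possible rational roots, t = -4 is a root, so (t + 4) divides it; the quotient is 4·t^4 + 47·t^3 + 243·t^2 + 6332·t + 16324.
Next, t = -14 is a root, giving the factor (t + 14) and quotient 4·t^3 - 9·t^2 + 369·t + 1166.
Next, t = -11/4 is a root, giving the factor (4·t + 11) and quotient t^2 - 5·t + 106.
The quadratic t^2 - 5·t + 106 has discriminant -399 < 0 and is irreducible over ℤ.

(4·t + 11)·(t + 14)·(t + 4)·(t^2 - 5·t + 106)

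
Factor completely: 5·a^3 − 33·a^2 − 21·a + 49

(5·a + 7)·(a − 1)·(a − 7)

By the rational root theorem, a = 1 is a root, so (a − 1) is a factor; dividing leaves 5·a^2 − 28·a − 49.
The remaining quadratic factors as (a − 7)(5·a + 7).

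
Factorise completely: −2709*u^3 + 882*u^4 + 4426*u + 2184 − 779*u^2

Among the possible rational roots, u = 13/6 is a root, so (6*u − 13) divides it; the quotient is 147*u^3 − 133*u^2 − 418*u − 168.
Continuing, u = −4/7 is a root, so (7*u + 4) divides it; the quotient is 21*u^2 − 31*u − 42.
The remaining quadratic factors as (7*u + 6)(3*u − 7).

(3*u − 7)*(6*u − 13)*(7*u + 4)*(7*u + 6)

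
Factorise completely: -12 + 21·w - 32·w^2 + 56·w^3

Group as (56·w^3 + 21·w) + (-32·w^2 - 12) = 7·w·(8·w^2 + 3) - 4·(8·w^2 + 3).
Both groups share the factor (8·w^2 + 3).

(7·w - 4)·(8·w^2 + 3)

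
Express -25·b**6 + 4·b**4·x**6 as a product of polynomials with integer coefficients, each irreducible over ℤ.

-b**4·(5·b + 2·x**3)·(5·b - 2·x**3)

Pull out the common factor b**4, leaving -25·b**2 + 4·x**6.
Recognize a difference of squares with the parts 2·x**3 and 5·b.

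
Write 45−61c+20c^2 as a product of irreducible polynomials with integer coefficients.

Need a pair with product 20·45 = 900 and sum −61: that's −25 and −36.
Split the middle term: 20c^2−25c − 36c+45 = 5c(4c−5) − 9(4c−5).

(4c−5)(5c−9)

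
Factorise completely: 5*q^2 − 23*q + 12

(5*q − 3)*(q − 4)

Need a pair with product 5·12 = 60 and sum −23: that's −20 and −3.
Split the middle term: 5*q^2 − 20*q − 3*q + 12 = 5*q*(q − 4) − 3*(q − 4).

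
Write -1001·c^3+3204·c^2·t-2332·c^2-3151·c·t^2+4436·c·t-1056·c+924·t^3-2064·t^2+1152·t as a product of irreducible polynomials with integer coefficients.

Group: 7·c·(-143·c^2+233·c·t-88·c-84·t^2+96·t) + (-11·t+12)·(-143·c^2+233·c·t-88·c-84·t^2+96·t); both groups contain (-143·c^2+233·c·t-88·c-84·t^2+96·t), so (7·c-11·t+12) is a factor with cofactor -143·c^2+233·c·t-88·c-84·t^2+96·t.
The cofactor groups again: -143·c^2+233·c·t-88·c-84·t^2+96·t = -11·c·(13·c-7·t+8) + 12·t·(13·c-7·t+8); both groups contain (13·c-7·t+8), giving -(11·c-12·t)·(13·c-7·t+8).

-(11·c-12·t)·(13·c-7·t+8)·(7·c-11·t+12)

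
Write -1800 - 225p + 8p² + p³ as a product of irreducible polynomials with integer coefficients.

Among the possible rational roots, p = -15 is a root, so (p + 15) is a factor; dividing leaves p² - 7p - 120.
The remaining quadratic factors as (p - 15)(p + 8).

(p + 15)(p + 8)(p - 15)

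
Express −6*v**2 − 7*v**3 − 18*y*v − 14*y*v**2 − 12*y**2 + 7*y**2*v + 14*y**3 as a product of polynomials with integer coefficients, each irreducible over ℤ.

Group: y*(14*y**2 − 7*y*v − 12*y − 7*v**2 − 6*v) + v*(14*y**2 − 7*y*v − 12*y − 7*v**2 − 6*v); both groups contain (14*y**2 − 7*y*v − 12*y − 7*v**2 − 6*v), so (y + v) is a factor with cofactor 14*y**2 − 7*y*v − 12*y − 7*v**2 − 6*v.
The cofactor groups again: 14*y**2 − 7*y*v − 12*y − 7*v**2 − 6*v = 7*y*(2*y + v) + (−7*v − 6)*(2*y + v); both groups contain (2*y + v), giving (7*y − 7*v − 6)*(2*y + v).

(7*y − 7*v − 6)*(2*y + v)*(y + v)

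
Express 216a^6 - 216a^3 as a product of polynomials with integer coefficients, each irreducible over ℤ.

Every term has a factor of 216a^3; factoring it out leaves a^3 - 1.
Recognize a difference of cubes with the parts a and 1.

216a^3(a - 1)(a^2 + a + 1)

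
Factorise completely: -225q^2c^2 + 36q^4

9q^2(2q - 5c)(2q + 5c)

Pull out the common factor 9q^2; 4q^2 - 25c^2 is a difference of squares.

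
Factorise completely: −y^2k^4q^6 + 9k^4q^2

−k^4q^2(yq^2 + 3)(yq^2 − 3)

Factor out k^4q^2 first: what remains is −y^2q^4 + 9.
Recognize a difference of squares with the parts 3 and yq^2.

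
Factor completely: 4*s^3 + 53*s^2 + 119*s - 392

(4*s - 7)*(s + 7)*(s + 8)

Among the possible rational roots, s = -7 is a root, giving the factor (s + 7) and quotient 4*s^2 + 25*s - 56.
The remaining quadratic factors as (s + 8)(4*s - 7).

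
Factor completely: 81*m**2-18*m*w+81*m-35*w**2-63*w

(9*m+5*w+9)*(9*m-7*w)

Group: 9*m*(9*m+5*w+9) - 7*w*(9*m+5*w+9); both groups contain (9*m+5*w+9).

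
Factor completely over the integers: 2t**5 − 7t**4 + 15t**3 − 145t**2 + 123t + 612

(2t + 3)(t − 3)(t − 4)(t**2 + 2t + 17)

By the rational root theorem, t = 4 is a root, so (t − 4) divides it; the quotient is 2t**4 + t**3 + 19t**2 − 69t − 153.
Next, t = −3/2 is a root, giving the factor (2t + 3) and quotient t**3 − t**2 + 11t − 51.
Next, t = 3 is a root, so (t − 3) divides it; the quotient is t**2 + 2t + 17.
The quadratic t**2 + 2t + 17 has discriminant −64 < 0 and is irreducible over ℤ.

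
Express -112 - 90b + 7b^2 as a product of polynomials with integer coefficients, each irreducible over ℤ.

Need a pair with product 7·(-112) = -784 and sum -90: that's 8 and -98.
Split the middle term: 7b^2 + 8b - 98b - 112 = b(7b + 8) - 14(7b + 8).

(7b + 8)(b - 14)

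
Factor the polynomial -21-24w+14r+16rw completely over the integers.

Group as (16rw+14r) + (-24w-21) = 2r(8w+7) - 3(8w+7).
Both groups share the factor (8w+7).

(2r-3)(8w+7)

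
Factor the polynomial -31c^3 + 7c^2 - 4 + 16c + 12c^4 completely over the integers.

(3c + 2)(4c - 1)(c - 1)(c - 2)

Trying the rational-root candidates, c = 1 is a root, so (c - 1) is a factor; dividing leaves 12c^3 - 19c^2 - 12c + 4.
Continuing, c = 1/4 is a root, so (4c - 1) divides it; the quotient is 3c^2 - 4c - 4.
The remaining quadratic factors as (c - 2)(3c + 2).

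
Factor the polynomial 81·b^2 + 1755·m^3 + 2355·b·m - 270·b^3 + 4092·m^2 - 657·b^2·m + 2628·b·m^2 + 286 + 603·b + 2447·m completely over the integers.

Group: 15·b·(-18·b^2 - 33·b·m + 21·b + 195·m^2 + 173·m + 22) + (9·m + 13)·(-18·b^2 - 33·b·m + 21·b + 195·m^2 + 173·m + 22); both groups contain (-18·b^2 - 33·b·m + 21·b + 195·m^2 + 173·m + 22), so (15·b + 9·m + 13) is a factor with cofactor -18·b^2 - 33·b·m + 21·b + 195·m^2 + 173·m + 22.
The cofactor groups again: -18·b^2 - 33·b·m + 21·b + 195·m^2 + 173·m + 22 = -3·b·(6·b - 15·m - 11) + (-13·m - 2)·(6·b - 15·m - 11); both groups contain (6·b - 15·m - 11), giving -(3·b + 13·m + 2)·(6·b - 15·m - 11).

-(15·b + 9·m + 13)·(3·b + 13·m + 2)·(6·b - 15·m - 11)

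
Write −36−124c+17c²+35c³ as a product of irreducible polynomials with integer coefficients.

(5c−9)(7c+2)(c+2)

Trying the rational-root candidates, c = −2 is a root, so (c+2) divides it; the quotient is 35c²−53c−18.
The remaining quadratic factors as (7c+2)(5c−9).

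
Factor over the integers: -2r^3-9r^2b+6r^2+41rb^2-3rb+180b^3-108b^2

Group: r(-2r^2-rb+6r+45b^2-27b) + 4b(-2r^2-rb+6r+45b^2-27b); both groups contain (-2r^2-rb+6r+45b^2-27b), so (r+4b) is a factor with cofactor -2r^2-rb+6r+45b^2-27b.
The cofactor groups again: -2r^2-rb+6r+45b^2-27b = -r(2r-9b) + (-5b+3)(2r-9b); both groups contain (2r-9b), giving -(r+5b-3)(2r-9b).

-(2r-9b)(r+4b)(r+5b-3)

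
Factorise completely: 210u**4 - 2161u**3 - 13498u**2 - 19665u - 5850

(5u + 2)(6u + 13)(7u + 15)(u - 15)

Trying the rational-root candidates, u = -2/5 is a root, giving the factor (5u + 2) and quotient 42u**3 - 449u**2 - 2520u - 2925.
Then u = 15 is a root, giving the factor (u - 15) and quotient 42u**2 + 181u + 195.
The remaining quadratic factors as (7u + 15)(6u + 13).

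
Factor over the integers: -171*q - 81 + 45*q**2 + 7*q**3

Testing divisors of the constant over divisors of the leading coefficient, q = 3 is a root, giving the factor (q - 3) and quotient 7*q**2 + 66*q + 27.
The remaining quadratic factors as (7*q + 3)(q + 9).

(7*q + 3)*(q + 9)*(q - 3)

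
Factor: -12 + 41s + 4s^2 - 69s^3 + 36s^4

Testing divisors of the constant over divisors of the leading coefficient, s = 1 is a root, so (s - 1) divides it; the quotient is 36s^3 - 33s^2 - 29s + 12.
Continuing, s = -3/4 is a root, so (4s + 3) divides it; the quotient is 9s^2 - 15s + 4.
The remaining quadratic factors as (3s - 4)(3s - 1).

(3s - 1)(3s - 4)(4s + 3)(s - 1)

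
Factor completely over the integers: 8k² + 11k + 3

Need a pair with product 8·3 = 24 and sum 11: that's 3 and 8.
Split the middle term: 8k² + 3k + 8k + 3 = k(8k + 3) + (8k + 3).

(8k + 3)(k + 1)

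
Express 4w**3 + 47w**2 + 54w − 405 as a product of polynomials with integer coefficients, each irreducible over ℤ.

(4w − 9)(w + 5)(w + 9)

By the rational root theorem, w = 9/4 is a root, so (4w − 9) divides it; the quotient is w**2 + 14w + 45.
The remaining quadratic factors as (w + 5)(w + 9).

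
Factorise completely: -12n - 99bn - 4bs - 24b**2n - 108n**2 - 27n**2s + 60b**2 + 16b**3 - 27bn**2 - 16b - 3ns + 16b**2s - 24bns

(4b + 3n)(4b - 9n - 1)(b + s + 4)

Group: 4b(4b**2 + 3bn + 4bs + 16b + 3ns + 12n) + (-9n - 1)(4b**2 + 3bn + 4bs + 16b + 3ns + 12n); both groups contain (4b**2 + 3bn + 4bs + 16b + 3ns + 12n), so (4b - 9n - 1) is a factor with cofactor 4b**2 + 3bn + 4bs + 16b + 3ns + 12n.
The cofactor groups again: 4b**2 + 3bn + 4bs + 16b + 3ns + 12n = b(4b + 3n) + (s + 4)(4b + 3n); both groups contain (4b + 3n), giving (b + s + 4)(4b + 3n).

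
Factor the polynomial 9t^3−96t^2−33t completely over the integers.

Pull out the common factor 3t, then factor the remaining trinomial.

3t(3t+1)(t−11)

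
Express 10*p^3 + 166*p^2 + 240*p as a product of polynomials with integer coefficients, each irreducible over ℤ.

Pull out the common factor 2*p, then factor the remaining trinomial.

2*p*(5*p + 8)*(p + 15)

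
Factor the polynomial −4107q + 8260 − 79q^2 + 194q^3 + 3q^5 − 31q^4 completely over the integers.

By the rational root theorem, q = 7/3 is a root, so (3q − 7) divides it; the quotient is q^4 − 8q^3 + 46q^2 + 81q − 1180.
Next, q = 5 is a root, so (q − 5) divides it; the quotient is q^3 − 3q^2 + 31q + 236.
Then q = −4 is a root, so (q + 4) is a factor; dividing leaves q^2 − 7q + 59.
The quadratic q^2 − 7q + 59 has discriminant −187 < 0 and is irreducible over ℤ.

(3q − 7)(q + 4)(q − 5)(q^2 − 7q + 59)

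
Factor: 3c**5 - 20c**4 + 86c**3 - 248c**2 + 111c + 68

(3c + 1)(c - 1)(c - 4)(c**2 - 2c + 17)

Testing divisors of the constant over divisors of the leading coefficient, c = 4 is a root, giving the factor (c - 4) and quotient 3c**4 - 8c**3 + 54c**2 - 32c - 17.
Next, c = 1 is a root, so (c - 1) divides it; the quotient is 3c**3 - 5c**2 + 49c + 17.
Then c = -1/3 is a root, so (3c + 1) divides it; the quotient is c**2 - 2c + 17.
The quadratic c**2 - 2c + 17 has discriminant -64 < 0 and is irreducible over ℤ.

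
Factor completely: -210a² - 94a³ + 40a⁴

Pull out the common factor 2a², then factor the remaining trinomial.

2a²(4a - 15)(5a + 7)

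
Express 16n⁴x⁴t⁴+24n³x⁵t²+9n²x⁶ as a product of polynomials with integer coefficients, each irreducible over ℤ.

Pull out the common factor n²x⁴, leaving 16n²t⁴+24nxt²+9x².
Recognize a perfect-square trinomial with the parts 3x and 4nt².

n²x⁴(4nt²+3x)²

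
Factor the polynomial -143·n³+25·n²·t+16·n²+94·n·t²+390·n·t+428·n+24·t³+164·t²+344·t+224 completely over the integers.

-(11·n+4·t+14)·(13·n+6·t+8)·(n-t-2)

Group: n·(-143·n²-118·n·t-270·n-24·t²-116·t-112) + (-t-2)·(-143·n²-118·n·t-270·n-24·t²-116·t-112); both groups contain (-143·n²-118·n·t-270·n-24·t²-116·t-112), so (n-t-2) is a factor with cofactor -143·n²-118·n·t-270·n-24·t²-116·t-112.
The cofactor groups again: -143·n²-118·n·t-270·n-24·t²-116·t-112 = -11·n·(13·n+6·t+8) + (-4·t-14)·(13·n+6·t+8); both groups contain (13·n+6·t+8), giving -(11·n+4·t+14)·(13·n+6·t+8).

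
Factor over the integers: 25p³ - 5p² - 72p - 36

Among the possible rational roots, p = -6/5 is a root, so (5p + 6) divides it; the quotient is 5p² - 7p - 6.
The remaining quadratic factors as (5p + 3)(p - 2).

(5p + 3)(5p + 6)(p - 2)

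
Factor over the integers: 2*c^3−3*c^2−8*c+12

(2*c−3)*(c+2)*(c−2)

Trying the rational-root candidates, c = 2 is a root, so (c−2) divides it; the quotient is 2*c^2+c−6.
The remaining quadratic factors as (2*c−3)(c+2).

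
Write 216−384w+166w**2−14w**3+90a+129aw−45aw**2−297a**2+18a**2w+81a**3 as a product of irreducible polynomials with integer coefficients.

(3a+2w−4)(3a+w−9)(9a−7w+6)

Group: 3a(27a**2−3aw−18a−14w**2+40w−24) + (w−9)(27a**2−3aw−18a−14w**2+40w−24); both groups contain (27a**2−3aw−18a−14w**2+40w−24), so (3a+w−9) is a factor with cofactor 27a**2−3aw−18a−14w**2+40w−24.
The cofactor groups again: 27a**2−3aw−18a−14w**2+40w−24 = 9a(3a+2w−4) + (−7w+6)(3a+2w−4); both groups contain (3a+2w−4), giving (9a−7w+6)(3a+2w−4).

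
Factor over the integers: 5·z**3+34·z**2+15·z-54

Trying the rational-root candidates, z = -6 is a root, so (z+6) divides it; the quotient is 5·z**2+4·z-9.
The remaining quadratic factors as (5·z+9)(z-1).

(5·z+9)·(z+6)·(z-1)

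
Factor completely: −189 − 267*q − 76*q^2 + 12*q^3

(2*q + 3)*(6*q + 7)*(q − 9)

Testing divisors of the constant over divisors of the leading coefficient, q = −3/2 is a root, so (2*q + 3) is a factor; dividing leaves 6*q^2 − 47*q − 63.
The remaining quadratic factors as (q − 9)(6*q + 7).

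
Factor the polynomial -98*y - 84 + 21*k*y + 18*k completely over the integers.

Group as (21*k*y + 18*k) + (-98*y - 84) = 3*k*(7*y + 6) - 14*(7*y + 6).
Both groups share the factor (7*y + 6).

(3*k - 14)*(7*y + 6)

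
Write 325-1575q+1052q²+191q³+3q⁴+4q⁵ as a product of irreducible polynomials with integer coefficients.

By the rational root theorem, q = 1/4 is a root, so (4q-1) divides it; the quotient is q⁴+q³+48q²+275q-325.
Then q = -5 is a root, so (q+5) is a factor; dividing leaves q³-4q²+68q-65.
Next, q = 1 is a root, so (q-1) divides it; the quotient is q²-3q+65.
The quadratic q²-3q+65 has discriminant -251 < 0 and is irreducible over ℤ.

(4q-1)(q+5)(q-1)(q²-3q+65)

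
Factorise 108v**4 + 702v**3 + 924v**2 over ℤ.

6v**2(3v + 14)(6v + 11)

Pull out the common factor 6v**2, then factor the remaining trinomial.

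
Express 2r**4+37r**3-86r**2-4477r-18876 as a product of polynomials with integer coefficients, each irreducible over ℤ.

Trying the rational-root candidates, r = -11 is a root, so (r+11) divides it; the quotient is 2r**3+15r**2-251r-1716.
Next, r = 11 is a root, giving the factor (r-11) and quotient 2r**2+37r+156.
The remaining quadratic factors as (2r+13)(r+12).

(2r+13)(r+11)(r+12)(r-11)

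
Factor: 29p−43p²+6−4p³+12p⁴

Among the possible rational roots, p = 1 is a root, so (p−1) is a factor; dividing leaves 12p³+8p²−35p−6.
Then p = −1/6 is a root, so (6p+1) is a factor; dividing leaves 2p²+p−6.
The remaining quadratic factors as (p+2)(2p−3).

(2p−3)(6p+1)(p+2)(p−1)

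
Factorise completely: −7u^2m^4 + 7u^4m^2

Factor out 7u^2m^2, leaving u^2 − m^2, which is a difference of two squares.

7m^2u^2(u − m)(u + m)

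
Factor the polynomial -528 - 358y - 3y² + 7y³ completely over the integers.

Testing divisors of the constant over divisors of the leading coefficient, y = 8 is a root, so (y - 8) divides it; the quotient is 7y² + 53y + 66.
The remaining quadratic factors as (7y + 11)(y + 6).

(7y + 11)(y + 6)(y - 8)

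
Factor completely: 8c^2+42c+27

(2c+9)(4c+3)

Need a pair with product 8·27 = 216 and sum 42: that's 6 and 36.
Split the middle term: 8c^2+6c + 36c+27 = 2c(4c+3) + 9(4c+3).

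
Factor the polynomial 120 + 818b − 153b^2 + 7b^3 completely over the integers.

(7b + 1)(b − 10)(b − 12)

Trying the rational-root candidates, b = 10 is a root, so (b − 10) divides it; the quotient is 7b^2 − 83b − 12.
The remaining quadratic factors as (7b + 1)(b − 12).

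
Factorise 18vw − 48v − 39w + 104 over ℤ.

(3w − 8)(6v − 13)

Group as (18vw − 48v) + (−39w + 104) = 6v(3w − 8) − 13(3w − 8).
Both groups share the factor (3w − 8).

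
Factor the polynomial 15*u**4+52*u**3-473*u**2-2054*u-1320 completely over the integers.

Testing divisors of the constant over divisors of the leading coefficient, u = -4/5 is a root, giving the factor (5*u+4) and quotient 3*u**3+8*u**2-101*u-330.
Continuing, u = 6 is a root, giving the factor (u-6) and quotient 3*u**2+26*u+55.
The remaining quadratic factors as (3*u+11)(u+5).

(3*u+11)*(5*u+4)*(u+5)*(u-6)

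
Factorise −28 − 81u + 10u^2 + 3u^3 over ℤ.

(3u + 1)(u + 7)(u − 4)

Trying the rational-root candidates, u = −1/3 is a root, so (3u + 1) is a factor; dividing leaves u^2 + 3u − 28.
The remaining quadratic factors as (u + 7)(u − 4).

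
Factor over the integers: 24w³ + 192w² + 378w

6w(2w + 7)(2w + 9)

Pull out the common factor 6w, then factor the remaining trinomial.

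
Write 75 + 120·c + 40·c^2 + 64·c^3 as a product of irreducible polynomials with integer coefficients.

(8·c + 5)·(8·c^2 + 15)

Group as (64·c^3 + 120·c) + (40·c^2 + 75) = 8·c·(8·c^2 + 15) + 5·(8·c^2 + 15).
Both groups share the factor (8·c^2 + 15).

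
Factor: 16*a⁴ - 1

Difference of squares twice: with A = 2*a and B = 1, A⁴ − B⁴ = (A² − B²)(A² + B²), and A² − B² factors again.

(2*a + 1)*(2*a - 1)*(4*a² + 1)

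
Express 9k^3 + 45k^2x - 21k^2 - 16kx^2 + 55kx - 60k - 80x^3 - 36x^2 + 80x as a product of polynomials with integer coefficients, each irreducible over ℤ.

(3k + 4x + 5)(3k - 4x)(k + 5x - 4)

Group: k(9k^2 + 15k - 16x^2 - 20x) + (5x - 4)(9k^2 + 15k - 16x^2 - 20x); both groups contain (9k^2 + 15k - 16x^2 - 20x), so (k + 5x - 4) is a factor with cofactor 9k^2 + 15k - 16x^2 - 20x.
The cofactor groups again: 9k^2 + 15k - 16x^2 - 20x = 3k(3k + 4x + 5) - 4x(3k + 4x + 5); both groups contain (3k + 4x + 5), giving (3k - 4x)(3k + 4x + 5).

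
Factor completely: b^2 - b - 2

(b + 1)(b - 2)

Two integers with product -2 and sum -1 are -2 and 1.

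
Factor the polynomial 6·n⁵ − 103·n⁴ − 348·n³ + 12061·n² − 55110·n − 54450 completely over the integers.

Testing divisors of the constant over divisors of the leading coefficient, n = −11 is a root, giving the factor (n + 11) and quotient 6·n⁴ − 169·n³ + 1511·n² − 4560·n − 4950.
Next, n = 15 is a root, so (n − 15) divides it; the quotient is 6·n³ − 79·n² + 326·n + 330.
Next, n = −5/6 is a root, so (6·n + 5) is a factor; dividing leaves n² − 14·n + 66.
The quadratic n² − 14·n + 66 has discriminant −68 < 0 and is irreducible over ℤ.

(6·n + 5)·(n + 11)·(n − 15)·(n² − 14·n + 66)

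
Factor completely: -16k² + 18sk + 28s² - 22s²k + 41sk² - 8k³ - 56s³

Group: 2s(-28s² - 25sk + 14s + 8k² + 16k) - k(-28s² - 25sk + 14s + 8k² + 16k); both groups contain (-28s² - 25sk + 14s + 8k² + 16k), so (2s - k) is a factor with cofactor -28s² - 25sk + 14s + 8k² + 16k.
The cofactor groups again: -28s² - 25sk + 14s + 8k² + 16k = -4s(7s + 8k) + (k + 2)(7s + 8k); both groups contain (7s + 8k), giving -(4s - k - 2)(7s + 8k).

-(2s - k)(4s - k - 2)(7s + 8k)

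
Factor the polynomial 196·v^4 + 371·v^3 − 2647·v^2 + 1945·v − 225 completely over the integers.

(4·v − 9)·(7·v − 1)·(7·v − 5)·(v + 5)

Trying the rational-root candidates, v = −5 is a root, so (v + 5) is a factor; dividing leaves 196·v^3 − 609·v^2 + 398·v − 45.
Next, v = 5/7 is a root, so (7·v − 5) is a factor; dividing leaves 28·v^2 − 67·v + 9.
The remaining quadratic factors as (7·v − 1)(4·v − 9).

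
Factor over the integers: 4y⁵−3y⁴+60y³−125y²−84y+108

Among the possible rational roots, y = 2 is a root, so (y−2) is a factor; dividing leaves 4y⁴+5y³+70y²+15y−54.
Then y = 3/4 is a root, giving the factor (4y−3) and quotient y³+2y²+19y+18.
Next, y = −1 is a root, giving the factor (y+1) and quotient y²+y+18.
The quadratic y²+y+18 has discriminant −71 < 0 and is irreducible over ℤ.

(4y−3)(y+1)(y−2)(y²+y+18)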